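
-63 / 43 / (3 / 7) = -147 / 43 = -3.42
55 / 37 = 1.49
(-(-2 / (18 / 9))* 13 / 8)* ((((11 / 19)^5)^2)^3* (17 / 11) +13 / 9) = 4868607697474397927098481286239666576621 / 2074199561074756935409585674653399640609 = 2.35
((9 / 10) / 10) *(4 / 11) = 9 / 275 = 0.03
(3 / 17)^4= 81 / 83521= 0.00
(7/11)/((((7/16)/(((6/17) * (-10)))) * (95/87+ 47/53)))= -1106640/426547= -2.59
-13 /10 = -1.30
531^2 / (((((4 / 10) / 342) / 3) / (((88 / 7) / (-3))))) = -21214745640 / 7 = -3030677948.57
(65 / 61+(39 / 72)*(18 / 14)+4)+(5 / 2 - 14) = -19601 / 3416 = -5.74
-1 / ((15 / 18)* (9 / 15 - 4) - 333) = 6 / 2015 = 0.00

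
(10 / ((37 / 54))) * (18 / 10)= 972 / 37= 26.27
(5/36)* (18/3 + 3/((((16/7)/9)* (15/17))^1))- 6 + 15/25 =-2599/960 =-2.71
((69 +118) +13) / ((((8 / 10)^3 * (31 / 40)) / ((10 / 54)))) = 78125 / 837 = 93.34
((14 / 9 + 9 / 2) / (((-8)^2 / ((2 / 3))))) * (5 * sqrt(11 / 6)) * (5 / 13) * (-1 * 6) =-2725 * sqrt(66) / 22464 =-0.99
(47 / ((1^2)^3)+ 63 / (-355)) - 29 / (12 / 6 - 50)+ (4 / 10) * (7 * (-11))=283319 / 17040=16.63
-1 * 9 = -9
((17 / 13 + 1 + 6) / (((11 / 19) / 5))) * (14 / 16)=17955 / 286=62.78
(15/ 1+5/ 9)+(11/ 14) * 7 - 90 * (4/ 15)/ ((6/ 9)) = -269/ 18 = -14.94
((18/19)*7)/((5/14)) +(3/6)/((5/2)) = 1783/95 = 18.77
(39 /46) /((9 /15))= 65 /46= 1.41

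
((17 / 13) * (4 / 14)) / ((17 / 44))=88 / 91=0.97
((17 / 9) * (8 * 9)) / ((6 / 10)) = 226.67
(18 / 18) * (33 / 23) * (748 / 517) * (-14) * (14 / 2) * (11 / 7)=-345576 / 1081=-319.68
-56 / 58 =-28 / 29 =-0.97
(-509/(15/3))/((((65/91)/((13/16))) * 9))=-46319/3600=-12.87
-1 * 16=-16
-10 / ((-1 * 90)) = 1 / 9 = 0.11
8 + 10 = 18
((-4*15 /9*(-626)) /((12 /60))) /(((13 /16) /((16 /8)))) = 2003200 /39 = 51364.10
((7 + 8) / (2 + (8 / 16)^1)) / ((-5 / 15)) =-18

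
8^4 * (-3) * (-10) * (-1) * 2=-245760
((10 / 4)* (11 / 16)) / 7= 55 / 224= 0.25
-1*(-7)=7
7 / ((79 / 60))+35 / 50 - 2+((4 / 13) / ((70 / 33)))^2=132066313 / 32709950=4.04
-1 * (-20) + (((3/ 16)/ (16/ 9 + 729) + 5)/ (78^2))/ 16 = 204874602347/ 10243703808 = 20.00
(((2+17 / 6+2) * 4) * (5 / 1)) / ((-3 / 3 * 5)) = -82 / 3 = -27.33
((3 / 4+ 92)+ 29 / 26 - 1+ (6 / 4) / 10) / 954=0.10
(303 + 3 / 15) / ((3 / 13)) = 19708 / 15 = 1313.87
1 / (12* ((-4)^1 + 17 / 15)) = -5 / 172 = -0.03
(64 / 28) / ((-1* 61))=-16 / 427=-0.04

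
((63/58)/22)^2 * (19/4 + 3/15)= 35721/2960320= 0.01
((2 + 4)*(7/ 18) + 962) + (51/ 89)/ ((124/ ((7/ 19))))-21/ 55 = 33350718473/ 34597860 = 963.95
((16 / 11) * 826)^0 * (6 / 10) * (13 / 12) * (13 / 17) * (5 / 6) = 169 / 408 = 0.41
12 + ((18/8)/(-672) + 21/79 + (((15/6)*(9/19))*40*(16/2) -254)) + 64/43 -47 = 5302956195/57830528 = 91.70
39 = 39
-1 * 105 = -105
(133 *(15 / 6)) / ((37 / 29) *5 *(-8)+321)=19285 / 15658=1.23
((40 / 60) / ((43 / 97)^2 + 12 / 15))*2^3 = 752720 / 140643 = 5.35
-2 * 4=-8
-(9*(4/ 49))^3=-46656/ 117649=-0.40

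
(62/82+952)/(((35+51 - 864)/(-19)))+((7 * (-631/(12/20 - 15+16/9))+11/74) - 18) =119109325885/335184184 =355.35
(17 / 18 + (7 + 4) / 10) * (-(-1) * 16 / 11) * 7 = 10304 / 495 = 20.82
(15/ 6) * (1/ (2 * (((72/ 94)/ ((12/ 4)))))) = 235/ 48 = 4.90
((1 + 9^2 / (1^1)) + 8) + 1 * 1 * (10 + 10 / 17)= 1710 / 17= 100.59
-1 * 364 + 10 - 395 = -749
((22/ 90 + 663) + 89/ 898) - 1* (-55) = 29028263/ 40410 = 718.34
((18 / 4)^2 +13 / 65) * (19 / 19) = 409 / 20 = 20.45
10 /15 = 2 /3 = 0.67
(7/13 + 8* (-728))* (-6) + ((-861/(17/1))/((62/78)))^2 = 140810983803/3610477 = 39000.66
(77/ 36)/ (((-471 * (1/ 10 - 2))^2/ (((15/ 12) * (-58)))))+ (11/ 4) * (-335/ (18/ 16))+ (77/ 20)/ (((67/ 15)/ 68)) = -73429108850669/ 96582028806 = -760.28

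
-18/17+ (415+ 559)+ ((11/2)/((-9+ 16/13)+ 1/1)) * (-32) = 16982/17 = 998.94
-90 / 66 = -15 / 11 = -1.36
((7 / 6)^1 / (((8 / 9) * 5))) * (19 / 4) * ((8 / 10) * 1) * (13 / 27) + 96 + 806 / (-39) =75.81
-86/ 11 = -7.82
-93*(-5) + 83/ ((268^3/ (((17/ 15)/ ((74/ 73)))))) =9935284739803/ 21366203520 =465.00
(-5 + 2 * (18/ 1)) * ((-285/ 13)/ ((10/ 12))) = -10602/ 13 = -815.54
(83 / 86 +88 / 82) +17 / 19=196495 / 66994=2.93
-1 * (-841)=841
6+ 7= 13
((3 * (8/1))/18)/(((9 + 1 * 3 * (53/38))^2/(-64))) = -369664/753003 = -0.49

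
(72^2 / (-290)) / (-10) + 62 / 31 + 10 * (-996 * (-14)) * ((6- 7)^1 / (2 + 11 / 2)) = -13476454 / 725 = -18588.21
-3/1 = -3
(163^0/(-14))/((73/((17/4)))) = -17/4088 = -0.00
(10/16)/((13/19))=95/104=0.91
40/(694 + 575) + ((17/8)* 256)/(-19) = -689576/24111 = -28.60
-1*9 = -9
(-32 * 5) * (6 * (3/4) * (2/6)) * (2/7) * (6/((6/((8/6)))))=-640/7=-91.43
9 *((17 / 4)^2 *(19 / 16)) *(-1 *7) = -345933 / 256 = -1351.30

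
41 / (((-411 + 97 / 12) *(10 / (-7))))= 1722 / 24175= 0.07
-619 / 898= -0.69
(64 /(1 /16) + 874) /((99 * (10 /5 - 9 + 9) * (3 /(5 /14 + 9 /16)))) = 97747 /33264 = 2.94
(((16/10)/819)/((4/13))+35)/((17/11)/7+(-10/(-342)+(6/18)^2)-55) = -2304643/3597150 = -0.64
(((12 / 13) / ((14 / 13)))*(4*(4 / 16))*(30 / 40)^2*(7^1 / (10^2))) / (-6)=-9 / 1600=-0.01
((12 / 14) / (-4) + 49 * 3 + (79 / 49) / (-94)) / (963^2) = 338008 / 2135730807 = 0.00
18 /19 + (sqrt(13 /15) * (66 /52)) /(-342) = 18 /19 - 11 * sqrt(195) /44460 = 0.94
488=488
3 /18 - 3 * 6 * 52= -5615 /6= -935.83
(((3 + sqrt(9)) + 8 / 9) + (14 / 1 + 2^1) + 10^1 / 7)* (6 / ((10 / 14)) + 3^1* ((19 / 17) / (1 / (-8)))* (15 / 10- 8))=2644232 / 595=4444.09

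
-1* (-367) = 367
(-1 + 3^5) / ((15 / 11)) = 2662 / 15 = 177.47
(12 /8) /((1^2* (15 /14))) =7 /5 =1.40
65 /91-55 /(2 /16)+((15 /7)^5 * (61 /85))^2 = 49967402439900 /81635346961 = 612.08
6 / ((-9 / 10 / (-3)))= 20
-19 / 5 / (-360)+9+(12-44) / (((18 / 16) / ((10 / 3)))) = -463343 / 5400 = -85.80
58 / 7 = 8.29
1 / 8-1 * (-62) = 497 / 8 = 62.12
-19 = -19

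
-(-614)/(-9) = -614/9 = -68.22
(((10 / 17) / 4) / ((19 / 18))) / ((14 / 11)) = 495 / 4522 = 0.11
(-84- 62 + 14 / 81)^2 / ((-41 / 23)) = -3209036912 / 269001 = -11929.46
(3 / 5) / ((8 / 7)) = 0.52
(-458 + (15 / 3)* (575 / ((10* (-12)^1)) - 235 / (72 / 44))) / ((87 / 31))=-2678431 / 6264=-427.59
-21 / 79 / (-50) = 21 / 3950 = 0.01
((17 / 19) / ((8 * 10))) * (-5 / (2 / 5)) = -85 / 608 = -0.14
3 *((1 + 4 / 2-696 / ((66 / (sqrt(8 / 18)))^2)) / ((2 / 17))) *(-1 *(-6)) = 162673 / 363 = 448.13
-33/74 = -0.45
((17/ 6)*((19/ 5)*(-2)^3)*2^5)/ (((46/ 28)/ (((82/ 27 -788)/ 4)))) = 3066856576/ 9315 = 329238.49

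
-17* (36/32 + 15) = -2193/8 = -274.12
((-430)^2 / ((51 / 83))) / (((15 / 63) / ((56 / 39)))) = 1203181280 / 663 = 1814753.06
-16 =-16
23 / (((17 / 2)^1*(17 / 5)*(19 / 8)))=1840 / 5491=0.34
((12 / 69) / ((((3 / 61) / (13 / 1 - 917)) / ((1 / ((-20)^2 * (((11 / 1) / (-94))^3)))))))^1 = 11450431024 / 2295975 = 4987.18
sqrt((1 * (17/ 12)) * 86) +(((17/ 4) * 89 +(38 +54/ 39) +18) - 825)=-20247/ 52 +sqrt(4386)/ 6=-378.33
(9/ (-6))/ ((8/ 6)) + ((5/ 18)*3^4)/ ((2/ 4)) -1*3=40.88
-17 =-17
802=802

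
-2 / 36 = -1 / 18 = -0.06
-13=-13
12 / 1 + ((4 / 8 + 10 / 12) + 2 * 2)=52 / 3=17.33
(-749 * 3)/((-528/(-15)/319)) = -325815/16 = -20363.44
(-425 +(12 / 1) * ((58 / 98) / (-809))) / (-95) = 16847773 / 3765895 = 4.47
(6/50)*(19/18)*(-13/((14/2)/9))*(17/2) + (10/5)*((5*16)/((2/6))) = 323403/700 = 462.00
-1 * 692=-692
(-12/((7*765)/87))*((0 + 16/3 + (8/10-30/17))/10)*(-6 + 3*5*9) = -2778316/252875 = -10.99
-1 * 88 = -88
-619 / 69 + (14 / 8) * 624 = 74729 / 69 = 1083.03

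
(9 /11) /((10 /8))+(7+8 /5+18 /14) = 4058 /385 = 10.54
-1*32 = -32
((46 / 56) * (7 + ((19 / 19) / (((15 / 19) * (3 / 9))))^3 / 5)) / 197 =129191 / 1723750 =0.07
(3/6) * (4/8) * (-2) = -1/2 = -0.50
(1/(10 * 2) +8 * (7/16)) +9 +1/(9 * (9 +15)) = 13559/1080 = 12.55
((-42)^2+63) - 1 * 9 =1818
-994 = -994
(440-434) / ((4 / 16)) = 24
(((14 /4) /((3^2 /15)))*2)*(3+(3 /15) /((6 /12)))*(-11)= -1309 /3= -436.33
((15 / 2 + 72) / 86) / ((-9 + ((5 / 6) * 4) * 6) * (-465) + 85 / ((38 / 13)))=-3021 / 16620790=-0.00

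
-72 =-72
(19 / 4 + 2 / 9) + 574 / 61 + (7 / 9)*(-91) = -123845 / 2196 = -56.40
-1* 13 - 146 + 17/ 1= -142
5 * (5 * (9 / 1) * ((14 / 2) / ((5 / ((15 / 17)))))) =4725 / 17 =277.94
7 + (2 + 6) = 15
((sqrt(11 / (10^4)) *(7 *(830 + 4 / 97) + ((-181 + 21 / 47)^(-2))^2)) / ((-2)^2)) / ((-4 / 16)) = -116907276806614140073 *sqrt(11) / 2012073472624057408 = -192.71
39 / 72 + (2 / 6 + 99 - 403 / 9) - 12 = 3103 / 72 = 43.10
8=8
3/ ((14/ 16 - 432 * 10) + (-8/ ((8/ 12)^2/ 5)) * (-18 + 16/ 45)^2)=-1080/ 11641861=-0.00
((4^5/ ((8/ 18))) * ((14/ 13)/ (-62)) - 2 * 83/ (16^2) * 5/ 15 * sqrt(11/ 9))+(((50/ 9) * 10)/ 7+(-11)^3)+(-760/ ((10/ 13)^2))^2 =1046230087601/ 634725 - 83 * sqrt(11)/ 1152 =1648320.04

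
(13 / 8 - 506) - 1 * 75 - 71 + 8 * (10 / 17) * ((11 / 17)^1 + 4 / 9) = -13426123 / 20808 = -645.24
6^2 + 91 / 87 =3223 / 87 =37.05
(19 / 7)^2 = 361 / 49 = 7.37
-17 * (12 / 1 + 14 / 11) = -2482 / 11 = -225.64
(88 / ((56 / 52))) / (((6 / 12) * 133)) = 1144 / 931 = 1.23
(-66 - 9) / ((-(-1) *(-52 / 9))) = 12.98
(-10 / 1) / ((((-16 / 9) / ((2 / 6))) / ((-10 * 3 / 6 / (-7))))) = 75 / 56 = 1.34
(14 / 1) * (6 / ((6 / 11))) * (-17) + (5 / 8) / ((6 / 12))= -10467 / 4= -2616.75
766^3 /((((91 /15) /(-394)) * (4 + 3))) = -2656279617360 /637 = -4169983700.72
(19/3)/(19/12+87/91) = 6916/2773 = 2.49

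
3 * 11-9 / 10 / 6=657 / 20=32.85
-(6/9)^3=-8/27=-0.30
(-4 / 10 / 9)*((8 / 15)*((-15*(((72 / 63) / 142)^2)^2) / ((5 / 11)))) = 45056 / 13728025368225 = 0.00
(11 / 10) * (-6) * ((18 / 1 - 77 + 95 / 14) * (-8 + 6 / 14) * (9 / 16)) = -11506671 / 7840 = -1467.69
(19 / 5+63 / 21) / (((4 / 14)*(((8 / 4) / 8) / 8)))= 3808 / 5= 761.60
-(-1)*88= 88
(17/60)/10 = 17/600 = 0.03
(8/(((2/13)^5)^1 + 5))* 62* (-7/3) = -41584816/179661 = -231.46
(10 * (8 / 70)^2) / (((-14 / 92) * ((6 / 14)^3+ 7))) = -368 / 3035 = -0.12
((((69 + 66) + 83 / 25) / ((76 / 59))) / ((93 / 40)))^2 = 461218576 / 216225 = 2133.05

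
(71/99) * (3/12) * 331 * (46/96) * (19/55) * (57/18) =195128803/6272640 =31.11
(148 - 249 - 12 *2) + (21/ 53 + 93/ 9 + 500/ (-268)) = -1237198/ 10653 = -116.14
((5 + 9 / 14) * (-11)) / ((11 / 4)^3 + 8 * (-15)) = 27808 / 44443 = 0.63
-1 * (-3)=3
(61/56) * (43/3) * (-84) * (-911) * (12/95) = 14337318/95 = 150919.14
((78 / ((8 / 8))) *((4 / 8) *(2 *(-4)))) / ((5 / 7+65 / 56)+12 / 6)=-2496 / 31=-80.52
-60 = -60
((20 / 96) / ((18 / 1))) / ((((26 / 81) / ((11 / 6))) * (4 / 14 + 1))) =385 / 7488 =0.05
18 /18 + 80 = 81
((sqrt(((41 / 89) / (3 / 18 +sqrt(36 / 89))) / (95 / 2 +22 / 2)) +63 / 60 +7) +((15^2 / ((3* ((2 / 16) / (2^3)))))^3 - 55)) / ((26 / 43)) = 43* sqrt(1599) / (507* sqrt(89 +36* sqrt(89))) +95109119959623 / 520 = 182902153768.67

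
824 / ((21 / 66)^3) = 8773952 / 343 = 25580.03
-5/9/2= -5/18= -0.28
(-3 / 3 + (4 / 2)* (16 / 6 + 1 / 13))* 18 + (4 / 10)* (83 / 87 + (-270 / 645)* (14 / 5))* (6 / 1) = 32521642 / 405275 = 80.25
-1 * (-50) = 50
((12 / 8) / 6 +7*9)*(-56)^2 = 198352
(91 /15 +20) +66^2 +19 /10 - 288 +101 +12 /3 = 126029 /30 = 4200.97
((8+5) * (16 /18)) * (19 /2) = 988 /9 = 109.78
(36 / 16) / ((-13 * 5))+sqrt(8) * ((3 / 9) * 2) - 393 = -102189 / 260+4 * sqrt(2) / 3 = -391.15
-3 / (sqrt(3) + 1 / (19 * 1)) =-1.68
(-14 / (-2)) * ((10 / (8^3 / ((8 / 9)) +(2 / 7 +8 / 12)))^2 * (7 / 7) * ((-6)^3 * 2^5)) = -14.54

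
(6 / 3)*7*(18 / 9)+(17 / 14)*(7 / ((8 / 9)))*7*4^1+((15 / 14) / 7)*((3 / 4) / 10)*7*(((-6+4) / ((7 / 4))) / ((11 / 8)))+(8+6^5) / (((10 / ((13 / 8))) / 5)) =14273115 / 2156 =6620.18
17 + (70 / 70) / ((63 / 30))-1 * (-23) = 850 / 21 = 40.48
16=16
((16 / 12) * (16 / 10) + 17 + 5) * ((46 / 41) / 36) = 0.75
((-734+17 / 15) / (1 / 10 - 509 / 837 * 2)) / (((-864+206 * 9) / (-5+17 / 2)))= 2385481 / 1027730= 2.32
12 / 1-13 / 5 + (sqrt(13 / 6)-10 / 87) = sqrt(78) / 6 + 4039 / 435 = 10.76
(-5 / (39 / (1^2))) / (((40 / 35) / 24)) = -35 / 13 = -2.69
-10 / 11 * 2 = -20 / 11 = -1.82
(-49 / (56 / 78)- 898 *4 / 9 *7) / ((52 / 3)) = -103033 / 624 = -165.12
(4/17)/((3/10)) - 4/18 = 0.56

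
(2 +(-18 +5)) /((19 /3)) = -33 /19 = -1.74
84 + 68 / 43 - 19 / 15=54383 / 645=84.31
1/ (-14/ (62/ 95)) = -31/ 665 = -0.05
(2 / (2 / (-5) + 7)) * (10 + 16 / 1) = 260 / 33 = 7.88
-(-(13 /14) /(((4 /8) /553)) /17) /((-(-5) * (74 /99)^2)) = 10065627 /465460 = 21.63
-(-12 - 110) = 122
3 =3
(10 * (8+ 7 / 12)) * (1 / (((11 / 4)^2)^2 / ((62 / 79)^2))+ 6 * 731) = 103198135365475 / 274123443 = 376465.92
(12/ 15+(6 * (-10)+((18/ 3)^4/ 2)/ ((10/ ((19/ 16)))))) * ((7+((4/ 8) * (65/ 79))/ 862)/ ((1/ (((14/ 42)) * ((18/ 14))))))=203082081/ 3813488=53.25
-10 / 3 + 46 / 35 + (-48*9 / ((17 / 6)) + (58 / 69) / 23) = -48614882 / 314755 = -154.45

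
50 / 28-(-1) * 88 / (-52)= 17 / 182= 0.09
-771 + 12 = -759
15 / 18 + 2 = 17 / 6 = 2.83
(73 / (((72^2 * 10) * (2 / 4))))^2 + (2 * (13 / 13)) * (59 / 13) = 79277944477 / 8734003200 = 9.08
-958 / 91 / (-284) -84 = -1084969 / 12922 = -83.96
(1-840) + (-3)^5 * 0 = -839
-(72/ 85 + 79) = -6787/ 85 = -79.85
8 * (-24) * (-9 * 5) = 8640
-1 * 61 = -61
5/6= 0.83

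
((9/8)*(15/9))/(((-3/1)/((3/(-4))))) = 15/32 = 0.47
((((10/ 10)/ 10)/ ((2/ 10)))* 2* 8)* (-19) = -152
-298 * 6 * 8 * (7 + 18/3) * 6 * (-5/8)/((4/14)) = 2440620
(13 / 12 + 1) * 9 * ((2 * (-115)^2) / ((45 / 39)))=859625 / 2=429812.50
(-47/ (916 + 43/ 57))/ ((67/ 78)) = -208962/ 3501085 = -0.06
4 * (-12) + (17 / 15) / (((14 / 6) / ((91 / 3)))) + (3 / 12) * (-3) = -2041 / 60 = -34.02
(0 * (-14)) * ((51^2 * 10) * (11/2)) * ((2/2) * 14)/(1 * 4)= 0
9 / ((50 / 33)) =297 / 50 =5.94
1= 1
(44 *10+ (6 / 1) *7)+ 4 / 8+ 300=1565 / 2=782.50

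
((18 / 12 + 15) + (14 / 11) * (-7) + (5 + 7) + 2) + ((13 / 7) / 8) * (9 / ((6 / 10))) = 15445 / 616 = 25.07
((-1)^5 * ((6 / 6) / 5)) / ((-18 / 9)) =1 / 10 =0.10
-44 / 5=-8.80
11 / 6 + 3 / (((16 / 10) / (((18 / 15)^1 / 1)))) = 49 / 12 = 4.08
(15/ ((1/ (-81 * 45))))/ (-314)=54675/ 314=174.12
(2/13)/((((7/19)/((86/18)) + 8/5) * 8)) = 4085/356252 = 0.01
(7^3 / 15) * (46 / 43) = 15778 / 645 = 24.46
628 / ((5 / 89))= 55892 / 5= 11178.40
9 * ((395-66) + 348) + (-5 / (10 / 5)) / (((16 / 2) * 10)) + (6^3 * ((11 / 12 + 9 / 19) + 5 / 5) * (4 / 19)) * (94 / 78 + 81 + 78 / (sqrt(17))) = 3060720 * sqrt(17) / 6137 + 2256921035 / 150176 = 17084.83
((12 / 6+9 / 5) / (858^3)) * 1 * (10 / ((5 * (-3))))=-19 / 4737215340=-0.00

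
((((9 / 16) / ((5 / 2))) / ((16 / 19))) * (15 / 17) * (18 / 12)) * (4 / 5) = 1539 / 5440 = 0.28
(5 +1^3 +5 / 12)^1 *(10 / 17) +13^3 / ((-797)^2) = 3.78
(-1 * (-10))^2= 100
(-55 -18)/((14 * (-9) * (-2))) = -73/252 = -0.29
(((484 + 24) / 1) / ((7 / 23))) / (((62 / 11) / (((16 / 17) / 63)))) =4.42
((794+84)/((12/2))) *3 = 439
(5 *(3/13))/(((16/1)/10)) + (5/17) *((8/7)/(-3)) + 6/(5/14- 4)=-38537/37128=-1.04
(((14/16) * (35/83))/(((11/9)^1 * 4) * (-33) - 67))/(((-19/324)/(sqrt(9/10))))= 35721 * sqrt(10)/4320980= 0.03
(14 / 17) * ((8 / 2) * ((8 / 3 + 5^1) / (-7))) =-184 / 51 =-3.61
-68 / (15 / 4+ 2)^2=-1088 / 529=-2.06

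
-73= -73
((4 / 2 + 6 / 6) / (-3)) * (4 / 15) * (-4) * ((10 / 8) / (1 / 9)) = 12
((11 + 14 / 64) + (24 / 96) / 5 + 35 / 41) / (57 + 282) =79523 / 2223840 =0.04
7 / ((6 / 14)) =49 / 3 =16.33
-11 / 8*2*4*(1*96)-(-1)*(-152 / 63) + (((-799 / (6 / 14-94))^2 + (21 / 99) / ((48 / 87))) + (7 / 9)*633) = -2344176211513 / 4757029200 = -492.78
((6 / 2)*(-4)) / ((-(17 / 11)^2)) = 1452 / 289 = 5.02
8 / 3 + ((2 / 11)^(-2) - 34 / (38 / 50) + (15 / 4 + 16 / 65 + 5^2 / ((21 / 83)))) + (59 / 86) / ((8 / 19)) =1652552927 / 17843280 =92.61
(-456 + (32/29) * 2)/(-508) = 3290/3683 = 0.89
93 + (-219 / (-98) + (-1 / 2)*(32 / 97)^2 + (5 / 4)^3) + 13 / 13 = 2895585421 / 29506624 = 98.13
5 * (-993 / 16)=-4965 / 16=-310.31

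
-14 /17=-0.82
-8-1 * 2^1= -10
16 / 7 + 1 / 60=967 / 420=2.30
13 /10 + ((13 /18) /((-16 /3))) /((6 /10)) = 1.07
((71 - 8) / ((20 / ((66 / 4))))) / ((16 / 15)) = 6237 / 128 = 48.73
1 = 1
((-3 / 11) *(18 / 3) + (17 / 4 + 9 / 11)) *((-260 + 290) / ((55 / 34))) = 7701 / 121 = 63.64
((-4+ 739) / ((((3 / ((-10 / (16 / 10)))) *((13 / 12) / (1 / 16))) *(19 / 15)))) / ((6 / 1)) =-91875 / 7904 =-11.62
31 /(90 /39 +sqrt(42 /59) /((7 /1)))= 832195 /61781 - 5239*sqrt(2478) /370686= 12.77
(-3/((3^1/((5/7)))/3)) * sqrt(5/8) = -15 * sqrt(10)/28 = -1.69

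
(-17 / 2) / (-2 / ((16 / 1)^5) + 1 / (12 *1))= -13369344 / 131069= -102.00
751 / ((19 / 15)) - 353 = 4558 / 19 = 239.89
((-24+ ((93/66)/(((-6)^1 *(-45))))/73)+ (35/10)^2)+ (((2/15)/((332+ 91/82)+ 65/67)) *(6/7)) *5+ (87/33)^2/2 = -50699381856971/6128286200190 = -8.27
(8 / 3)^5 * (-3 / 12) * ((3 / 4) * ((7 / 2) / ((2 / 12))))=-14336 / 27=-530.96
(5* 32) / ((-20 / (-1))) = 8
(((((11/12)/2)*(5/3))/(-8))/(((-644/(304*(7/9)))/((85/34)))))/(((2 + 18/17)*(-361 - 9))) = -17765/229402368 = -0.00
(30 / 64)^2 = 225 / 1024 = 0.22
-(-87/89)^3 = 658503/704969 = 0.93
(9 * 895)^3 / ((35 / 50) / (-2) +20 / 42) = 219505761877500 / 53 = 4141618148632.08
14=14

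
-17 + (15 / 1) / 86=-1447 / 86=-16.83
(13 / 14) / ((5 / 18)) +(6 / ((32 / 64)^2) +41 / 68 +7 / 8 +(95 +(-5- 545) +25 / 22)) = -22255243 / 52360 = -425.04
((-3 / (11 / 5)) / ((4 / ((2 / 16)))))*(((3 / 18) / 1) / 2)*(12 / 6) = -5 / 704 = -0.01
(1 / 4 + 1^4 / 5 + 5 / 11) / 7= 199 / 1540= 0.13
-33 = -33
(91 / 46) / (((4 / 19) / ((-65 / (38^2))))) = -5915 / 13984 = -0.42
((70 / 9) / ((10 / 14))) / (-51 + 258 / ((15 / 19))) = 70 / 1773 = 0.04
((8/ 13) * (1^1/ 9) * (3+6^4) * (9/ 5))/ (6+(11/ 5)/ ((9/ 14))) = 11691/ 689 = 16.97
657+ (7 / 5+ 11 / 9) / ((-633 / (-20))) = 3743401 / 5697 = 657.08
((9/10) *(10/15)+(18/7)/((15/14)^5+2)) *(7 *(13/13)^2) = 86939643/9175115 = 9.48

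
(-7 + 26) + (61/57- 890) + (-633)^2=22789687/57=399819.07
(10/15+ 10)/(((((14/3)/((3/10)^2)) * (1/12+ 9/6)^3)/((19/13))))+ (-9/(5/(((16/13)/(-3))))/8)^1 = 138018/821275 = 0.17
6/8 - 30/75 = 7/20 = 0.35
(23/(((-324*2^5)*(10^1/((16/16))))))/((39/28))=-161/1010880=-0.00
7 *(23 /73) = 2.21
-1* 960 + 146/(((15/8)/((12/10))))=-21664/25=-866.56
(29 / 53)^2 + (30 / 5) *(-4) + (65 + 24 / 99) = 41.54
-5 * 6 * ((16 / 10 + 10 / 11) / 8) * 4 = -414 / 11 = -37.64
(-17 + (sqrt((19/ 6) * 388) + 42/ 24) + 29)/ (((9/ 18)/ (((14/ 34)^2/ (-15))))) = -98 * sqrt(11058)/ 13005-539/ 1734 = -1.10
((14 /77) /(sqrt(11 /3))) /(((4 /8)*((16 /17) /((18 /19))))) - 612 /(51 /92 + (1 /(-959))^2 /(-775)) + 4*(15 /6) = -39767328329270 /36350391433 + 153*sqrt(33) /4598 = -1093.81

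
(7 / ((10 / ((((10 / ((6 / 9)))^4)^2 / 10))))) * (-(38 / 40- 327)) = 935906146875 / 16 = 58494134179.69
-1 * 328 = -328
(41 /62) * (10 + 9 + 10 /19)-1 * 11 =2253 /1178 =1.91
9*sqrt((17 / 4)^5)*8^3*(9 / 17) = 22032*sqrt(17) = 90840.26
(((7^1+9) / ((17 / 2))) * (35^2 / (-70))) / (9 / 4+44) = -448 / 629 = -0.71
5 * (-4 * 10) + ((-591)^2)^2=121997216761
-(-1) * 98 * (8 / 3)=784 / 3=261.33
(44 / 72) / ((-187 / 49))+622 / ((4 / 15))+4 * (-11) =350116 / 153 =2288.34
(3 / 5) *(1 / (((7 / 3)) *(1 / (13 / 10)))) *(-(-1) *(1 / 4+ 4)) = 1989 / 1400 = 1.42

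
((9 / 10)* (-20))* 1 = -18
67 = 67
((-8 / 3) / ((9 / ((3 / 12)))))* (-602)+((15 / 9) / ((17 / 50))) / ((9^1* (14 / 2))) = 47842 / 1071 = 44.67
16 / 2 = 8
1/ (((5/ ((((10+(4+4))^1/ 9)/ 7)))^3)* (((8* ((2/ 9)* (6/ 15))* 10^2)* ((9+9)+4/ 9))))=81/ 569380000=0.00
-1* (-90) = 90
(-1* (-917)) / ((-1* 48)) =-917 / 48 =-19.10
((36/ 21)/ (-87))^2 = 16/ 41209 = 0.00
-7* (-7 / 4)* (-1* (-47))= 2303 / 4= 575.75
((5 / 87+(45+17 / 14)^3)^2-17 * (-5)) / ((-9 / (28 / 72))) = -555219484801248438481 / 1318935913344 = -420960168.86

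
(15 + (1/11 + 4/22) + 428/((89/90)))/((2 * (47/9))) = 1974024/46013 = 42.90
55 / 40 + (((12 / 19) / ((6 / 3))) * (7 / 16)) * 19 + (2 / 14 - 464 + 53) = -2848 / 7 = -406.86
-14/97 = -0.14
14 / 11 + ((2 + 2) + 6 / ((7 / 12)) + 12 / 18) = 16.23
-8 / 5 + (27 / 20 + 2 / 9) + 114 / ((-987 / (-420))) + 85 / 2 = 153943 / 1692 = 90.98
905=905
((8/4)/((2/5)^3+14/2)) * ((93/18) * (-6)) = -7750/883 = -8.78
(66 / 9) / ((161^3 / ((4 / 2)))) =44 / 12519843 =0.00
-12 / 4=-3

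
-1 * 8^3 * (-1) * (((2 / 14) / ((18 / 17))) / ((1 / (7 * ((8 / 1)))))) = 34816 / 9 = 3868.44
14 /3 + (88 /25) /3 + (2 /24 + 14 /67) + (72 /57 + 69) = 29175421 /381900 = 76.40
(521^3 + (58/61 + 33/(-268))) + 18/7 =16183626594777/114436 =141420764.40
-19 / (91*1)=-19 / 91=-0.21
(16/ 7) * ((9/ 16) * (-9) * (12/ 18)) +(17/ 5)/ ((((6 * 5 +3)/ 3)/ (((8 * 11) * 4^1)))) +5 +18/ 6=3818/ 35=109.09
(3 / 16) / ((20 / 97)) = 291 / 320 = 0.91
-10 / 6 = -5 / 3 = -1.67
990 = 990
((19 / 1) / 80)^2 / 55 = 361 / 352000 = 0.00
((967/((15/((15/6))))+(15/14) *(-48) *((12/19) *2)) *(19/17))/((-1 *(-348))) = 76771/248472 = 0.31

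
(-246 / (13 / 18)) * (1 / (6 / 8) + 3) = -1476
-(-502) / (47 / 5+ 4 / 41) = 102910 / 1947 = 52.86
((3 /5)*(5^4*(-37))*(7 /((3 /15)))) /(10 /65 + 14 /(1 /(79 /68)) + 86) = -30663750 /6467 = -4741.57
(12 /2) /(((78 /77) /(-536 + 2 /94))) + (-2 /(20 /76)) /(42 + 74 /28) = -6061909427 /1909375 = -3174.81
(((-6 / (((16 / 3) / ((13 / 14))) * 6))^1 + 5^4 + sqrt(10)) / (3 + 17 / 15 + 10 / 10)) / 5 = 3 * sqrt(10) / 77 + 419883 / 17248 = 24.47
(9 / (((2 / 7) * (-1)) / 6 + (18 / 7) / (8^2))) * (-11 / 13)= 66528 / 65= 1023.51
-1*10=-10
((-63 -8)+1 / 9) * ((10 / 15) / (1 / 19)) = -24244 / 27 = -897.93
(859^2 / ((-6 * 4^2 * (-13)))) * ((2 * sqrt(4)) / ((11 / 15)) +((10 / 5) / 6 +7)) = 155692891 / 20592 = 7560.84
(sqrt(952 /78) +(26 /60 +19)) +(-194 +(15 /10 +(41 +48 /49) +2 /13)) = -1251067 /9555 +2 * sqrt(4641) /39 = -127.44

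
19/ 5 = 3.80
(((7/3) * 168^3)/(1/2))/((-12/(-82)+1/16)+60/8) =14515716096/5057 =2870420.43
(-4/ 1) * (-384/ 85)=1536/ 85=18.07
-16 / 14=-8 / 7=-1.14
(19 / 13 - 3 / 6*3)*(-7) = 7 / 26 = 0.27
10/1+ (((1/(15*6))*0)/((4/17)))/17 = 10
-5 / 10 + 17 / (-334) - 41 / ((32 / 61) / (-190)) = 39676893 / 2672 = 14849.14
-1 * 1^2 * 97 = -97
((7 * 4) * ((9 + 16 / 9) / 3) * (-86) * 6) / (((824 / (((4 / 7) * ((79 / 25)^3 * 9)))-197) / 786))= 181034785773408 / 851626897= 212575.23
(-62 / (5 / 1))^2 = 153.76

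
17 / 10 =1.70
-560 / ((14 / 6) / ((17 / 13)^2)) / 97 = -69360 / 16393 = -4.23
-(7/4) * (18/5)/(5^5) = -63/31250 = -0.00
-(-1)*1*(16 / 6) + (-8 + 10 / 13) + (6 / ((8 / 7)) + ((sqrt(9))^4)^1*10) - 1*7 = 125375 / 156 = 803.69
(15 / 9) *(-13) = -65 / 3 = -21.67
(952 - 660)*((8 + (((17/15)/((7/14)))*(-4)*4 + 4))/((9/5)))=-106288/27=-3936.59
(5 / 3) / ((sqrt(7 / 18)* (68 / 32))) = 1.26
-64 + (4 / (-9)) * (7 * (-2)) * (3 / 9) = -1672 / 27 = -61.93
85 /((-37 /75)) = -6375 /37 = -172.30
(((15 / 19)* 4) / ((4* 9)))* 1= 5 / 57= 0.09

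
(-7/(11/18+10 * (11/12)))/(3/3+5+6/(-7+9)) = -7/88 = -0.08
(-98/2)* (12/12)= -49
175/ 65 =2.69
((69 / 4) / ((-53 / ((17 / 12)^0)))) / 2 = -69 / 424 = -0.16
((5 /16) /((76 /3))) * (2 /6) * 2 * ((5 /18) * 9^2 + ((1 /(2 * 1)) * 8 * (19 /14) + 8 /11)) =22065 /93632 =0.24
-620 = -620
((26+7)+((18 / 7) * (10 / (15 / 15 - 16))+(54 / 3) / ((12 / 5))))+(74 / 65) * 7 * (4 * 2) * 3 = 209343 / 910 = 230.05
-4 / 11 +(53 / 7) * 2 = 1138 / 77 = 14.78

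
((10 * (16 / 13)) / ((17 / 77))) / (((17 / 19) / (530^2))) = 65753072000 / 3757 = 17501483.10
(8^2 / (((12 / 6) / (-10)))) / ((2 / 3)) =-480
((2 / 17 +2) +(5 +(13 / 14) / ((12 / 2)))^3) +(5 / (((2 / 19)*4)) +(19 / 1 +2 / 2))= 1722615353 / 10075968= 170.96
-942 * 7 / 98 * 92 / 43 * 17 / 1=-736644 / 301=-2447.32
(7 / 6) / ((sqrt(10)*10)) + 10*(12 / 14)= 7*sqrt(10) / 600 + 60 / 7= 8.61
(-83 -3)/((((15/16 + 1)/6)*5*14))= -4128/1085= -3.80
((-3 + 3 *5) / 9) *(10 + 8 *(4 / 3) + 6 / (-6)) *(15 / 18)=590 / 27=21.85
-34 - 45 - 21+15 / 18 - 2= -101.17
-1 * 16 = -16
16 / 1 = 16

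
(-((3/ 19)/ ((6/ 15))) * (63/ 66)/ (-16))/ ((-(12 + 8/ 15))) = -4725/ 2514688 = -0.00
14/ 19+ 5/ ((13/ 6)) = 752/ 247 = 3.04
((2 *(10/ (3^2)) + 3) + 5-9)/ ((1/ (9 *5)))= 55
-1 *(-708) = 708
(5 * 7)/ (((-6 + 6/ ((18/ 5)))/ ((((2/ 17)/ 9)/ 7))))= -10/ 663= -0.02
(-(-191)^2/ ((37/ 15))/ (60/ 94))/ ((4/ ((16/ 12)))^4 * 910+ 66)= -1714607/ 5459424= -0.31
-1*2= -2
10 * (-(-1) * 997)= 9970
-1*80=-80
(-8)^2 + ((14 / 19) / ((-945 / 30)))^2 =1871440 / 29241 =64.00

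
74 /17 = 4.35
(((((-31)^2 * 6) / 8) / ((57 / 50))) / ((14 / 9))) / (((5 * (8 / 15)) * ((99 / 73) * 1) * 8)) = 5261475 / 374528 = 14.05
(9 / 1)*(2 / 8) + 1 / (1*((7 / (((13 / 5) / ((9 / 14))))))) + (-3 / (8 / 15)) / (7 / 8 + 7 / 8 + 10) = 19873 / 8460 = 2.35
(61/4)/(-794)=-61/3176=-0.02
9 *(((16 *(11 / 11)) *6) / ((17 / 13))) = 660.71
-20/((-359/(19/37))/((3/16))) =285/53132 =0.01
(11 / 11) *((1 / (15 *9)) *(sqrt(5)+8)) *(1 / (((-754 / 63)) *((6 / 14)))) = -196 / 16965 - 49 *sqrt(5) / 33930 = -0.01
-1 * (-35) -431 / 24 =409 / 24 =17.04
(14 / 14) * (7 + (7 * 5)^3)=42882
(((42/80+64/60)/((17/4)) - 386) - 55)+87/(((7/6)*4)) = -753239/1785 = -421.98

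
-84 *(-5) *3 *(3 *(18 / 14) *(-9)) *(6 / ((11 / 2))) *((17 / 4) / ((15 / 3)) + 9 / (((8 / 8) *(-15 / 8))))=2073276 / 11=188479.64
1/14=0.07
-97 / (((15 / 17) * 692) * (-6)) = 1649 / 62280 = 0.03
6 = 6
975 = 975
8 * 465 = 3720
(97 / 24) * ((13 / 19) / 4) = 1261 / 1824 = 0.69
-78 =-78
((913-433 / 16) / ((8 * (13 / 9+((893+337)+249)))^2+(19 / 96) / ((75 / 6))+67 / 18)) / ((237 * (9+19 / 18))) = 172226250 / 64985264524089187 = 0.00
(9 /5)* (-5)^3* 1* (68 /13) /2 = -7650 /13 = -588.46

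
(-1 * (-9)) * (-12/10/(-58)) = 27/145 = 0.19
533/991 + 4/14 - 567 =-3927566/6937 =-566.18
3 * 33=99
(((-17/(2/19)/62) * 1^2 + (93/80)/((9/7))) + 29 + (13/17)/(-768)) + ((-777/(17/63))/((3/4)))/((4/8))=-5161254117/674560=-7651.29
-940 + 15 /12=-3755 /4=-938.75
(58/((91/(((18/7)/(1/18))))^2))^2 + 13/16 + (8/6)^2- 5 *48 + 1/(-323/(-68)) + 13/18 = -566785873751073/50053138333744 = -11.32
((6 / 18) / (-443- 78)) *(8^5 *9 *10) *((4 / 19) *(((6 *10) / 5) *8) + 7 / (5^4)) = -47212068864 / 1237375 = -38155.02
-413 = -413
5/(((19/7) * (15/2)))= 14/57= 0.25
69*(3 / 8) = 207 / 8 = 25.88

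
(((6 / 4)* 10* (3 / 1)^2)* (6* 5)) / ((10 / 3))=1215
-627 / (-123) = 209 / 41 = 5.10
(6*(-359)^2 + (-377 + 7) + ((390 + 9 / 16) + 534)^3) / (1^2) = 3240360199193 / 4096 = 791103564.26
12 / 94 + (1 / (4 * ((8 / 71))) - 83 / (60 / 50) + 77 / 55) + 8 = -1295401 / 22560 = -57.42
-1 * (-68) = 68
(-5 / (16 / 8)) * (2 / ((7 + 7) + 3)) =-0.29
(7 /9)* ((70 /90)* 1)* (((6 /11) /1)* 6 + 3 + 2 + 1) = 1666 /297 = 5.61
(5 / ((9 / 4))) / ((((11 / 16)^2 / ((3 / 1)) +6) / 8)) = 2.89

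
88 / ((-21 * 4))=-1.05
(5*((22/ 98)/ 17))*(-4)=-220/ 833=-0.26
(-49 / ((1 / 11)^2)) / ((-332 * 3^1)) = 5929 / 996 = 5.95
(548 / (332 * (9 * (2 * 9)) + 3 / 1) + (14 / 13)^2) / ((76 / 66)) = 58491752 / 57570019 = 1.02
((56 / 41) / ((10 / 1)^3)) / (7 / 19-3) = -133 / 256250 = -0.00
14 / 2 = 7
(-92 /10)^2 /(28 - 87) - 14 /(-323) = -662818 /476425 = -1.39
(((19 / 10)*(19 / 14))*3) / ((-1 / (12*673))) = -2186577 / 35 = -62473.63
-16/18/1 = -8/9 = -0.89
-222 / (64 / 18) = -999 / 16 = -62.44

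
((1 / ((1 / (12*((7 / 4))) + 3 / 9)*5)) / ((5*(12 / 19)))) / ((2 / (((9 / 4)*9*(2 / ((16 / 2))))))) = 10773 / 25600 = 0.42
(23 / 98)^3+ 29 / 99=28499101 / 93178008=0.31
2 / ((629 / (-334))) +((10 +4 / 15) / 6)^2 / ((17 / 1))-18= -24060377 / 1273725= -18.89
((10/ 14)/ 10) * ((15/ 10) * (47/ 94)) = 3/ 56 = 0.05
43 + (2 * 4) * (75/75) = 51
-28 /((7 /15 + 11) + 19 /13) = -5460 /2521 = -2.17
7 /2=3.50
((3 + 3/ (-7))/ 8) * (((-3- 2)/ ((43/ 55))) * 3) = -7425/ 1204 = -6.17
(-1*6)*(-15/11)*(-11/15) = -6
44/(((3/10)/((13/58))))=2860/87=32.87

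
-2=-2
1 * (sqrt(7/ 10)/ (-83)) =-0.01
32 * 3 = 96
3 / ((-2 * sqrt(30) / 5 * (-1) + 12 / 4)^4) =25225 / 7203 - 4600 * sqrt(30) / 7203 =0.00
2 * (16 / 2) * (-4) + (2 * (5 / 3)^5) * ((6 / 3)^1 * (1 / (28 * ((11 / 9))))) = -129931 / 2079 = -62.50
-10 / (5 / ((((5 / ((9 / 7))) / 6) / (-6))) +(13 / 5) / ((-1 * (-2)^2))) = 1400 / 6571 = 0.21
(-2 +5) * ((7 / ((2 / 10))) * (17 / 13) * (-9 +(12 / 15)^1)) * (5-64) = 863583 / 13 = 66429.46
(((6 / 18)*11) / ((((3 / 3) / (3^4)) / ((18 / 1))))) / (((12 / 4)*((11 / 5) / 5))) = 4050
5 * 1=5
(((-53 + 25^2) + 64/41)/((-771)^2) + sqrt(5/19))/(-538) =-sqrt(95)/10222 - 11758/6556089789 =-0.00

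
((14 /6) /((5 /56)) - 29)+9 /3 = 2 /15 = 0.13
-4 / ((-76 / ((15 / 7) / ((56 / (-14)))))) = -15 / 532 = -0.03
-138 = -138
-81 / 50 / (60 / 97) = -2619 / 1000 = -2.62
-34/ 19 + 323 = 6103/ 19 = 321.21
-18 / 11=-1.64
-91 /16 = -5.69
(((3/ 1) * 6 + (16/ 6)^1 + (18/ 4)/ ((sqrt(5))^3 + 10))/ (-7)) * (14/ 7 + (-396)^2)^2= -6959503490092/ 105 - 110663483058 * sqrt(5)/ 35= -73351016212.63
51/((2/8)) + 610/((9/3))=1222/3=407.33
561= 561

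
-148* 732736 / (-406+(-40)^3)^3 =13555616 / 33395580429427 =0.00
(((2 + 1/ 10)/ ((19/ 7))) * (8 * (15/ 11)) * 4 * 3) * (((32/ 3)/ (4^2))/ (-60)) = -1176/ 1045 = -1.13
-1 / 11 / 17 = -0.01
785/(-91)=-785/91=-8.63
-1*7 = -7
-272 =-272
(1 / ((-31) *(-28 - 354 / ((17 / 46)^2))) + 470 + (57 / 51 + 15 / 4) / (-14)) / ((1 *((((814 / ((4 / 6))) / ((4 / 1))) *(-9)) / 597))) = -522099852513287 / 5115651448446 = -102.06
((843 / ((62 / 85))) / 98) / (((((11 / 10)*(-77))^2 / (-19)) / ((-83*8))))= 22599987000 / 1089744271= 20.74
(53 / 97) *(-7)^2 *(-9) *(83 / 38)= -1939959 / 3686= -526.30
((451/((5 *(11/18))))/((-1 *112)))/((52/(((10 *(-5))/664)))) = 1845/966784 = 0.00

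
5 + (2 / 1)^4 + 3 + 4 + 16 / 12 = 29.33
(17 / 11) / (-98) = -17 / 1078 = -0.02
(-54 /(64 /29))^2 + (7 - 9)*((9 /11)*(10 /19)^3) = 598.48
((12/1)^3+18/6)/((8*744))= 577/1984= 0.29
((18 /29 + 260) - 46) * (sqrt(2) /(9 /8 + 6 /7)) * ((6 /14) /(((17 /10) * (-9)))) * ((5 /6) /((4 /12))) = -1244800 * sqrt(2) /164169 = -10.72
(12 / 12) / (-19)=-1 / 19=-0.05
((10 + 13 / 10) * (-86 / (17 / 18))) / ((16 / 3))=-192.93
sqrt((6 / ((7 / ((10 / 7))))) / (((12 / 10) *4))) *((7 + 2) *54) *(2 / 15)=32.73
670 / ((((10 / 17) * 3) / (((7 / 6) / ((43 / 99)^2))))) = 8682597 / 3698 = 2347.92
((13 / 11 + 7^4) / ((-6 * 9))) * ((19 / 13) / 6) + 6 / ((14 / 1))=-93761 / 9009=-10.41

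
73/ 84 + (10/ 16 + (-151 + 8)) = -23773/ 168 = -141.51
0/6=0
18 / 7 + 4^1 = 46 / 7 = 6.57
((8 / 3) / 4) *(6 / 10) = 2 / 5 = 0.40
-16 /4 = -4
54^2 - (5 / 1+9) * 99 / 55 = 14454 / 5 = 2890.80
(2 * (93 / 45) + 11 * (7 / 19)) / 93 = 2333 / 26505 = 0.09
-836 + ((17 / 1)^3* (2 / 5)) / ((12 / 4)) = -2714 / 15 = -180.93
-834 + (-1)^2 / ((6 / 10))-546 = -4135 / 3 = -1378.33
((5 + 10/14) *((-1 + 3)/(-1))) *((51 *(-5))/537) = 6800/1253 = 5.43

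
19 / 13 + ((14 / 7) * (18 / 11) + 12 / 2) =1535 / 143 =10.73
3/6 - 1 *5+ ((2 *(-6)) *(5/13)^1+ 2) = -7.12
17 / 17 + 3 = 4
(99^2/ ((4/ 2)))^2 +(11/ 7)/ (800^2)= 107586753120011/ 4480000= 24014900.25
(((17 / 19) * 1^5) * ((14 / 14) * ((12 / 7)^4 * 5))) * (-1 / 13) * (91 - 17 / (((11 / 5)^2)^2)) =-2329586127360 / 8682801127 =-268.30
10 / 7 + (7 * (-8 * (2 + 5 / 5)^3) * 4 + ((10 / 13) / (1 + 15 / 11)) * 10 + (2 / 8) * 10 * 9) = -14245253 / 2366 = -6020.82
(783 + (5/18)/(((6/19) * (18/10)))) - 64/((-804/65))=788.66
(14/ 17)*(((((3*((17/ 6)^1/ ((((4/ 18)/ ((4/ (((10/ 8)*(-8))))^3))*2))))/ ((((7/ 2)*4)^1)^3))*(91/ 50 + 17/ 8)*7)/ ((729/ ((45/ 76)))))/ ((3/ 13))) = -3419/ 95760000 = -0.00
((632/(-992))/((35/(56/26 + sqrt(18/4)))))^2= 0.01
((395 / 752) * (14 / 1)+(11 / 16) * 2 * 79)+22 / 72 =196753 / 1692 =116.28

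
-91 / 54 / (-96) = 91 / 5184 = 0.02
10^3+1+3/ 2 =1002.50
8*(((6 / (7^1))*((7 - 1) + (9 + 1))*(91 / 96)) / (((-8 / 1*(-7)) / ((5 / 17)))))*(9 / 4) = 585 / 476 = 1.23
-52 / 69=-0.75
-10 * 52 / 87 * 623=-323960 / 87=-3723.68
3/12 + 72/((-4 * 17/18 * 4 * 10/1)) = -77/340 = -0.23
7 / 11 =0.64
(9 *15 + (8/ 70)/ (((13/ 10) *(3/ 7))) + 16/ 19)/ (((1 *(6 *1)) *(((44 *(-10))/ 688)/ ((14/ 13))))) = -60688222/ 1589445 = -38.18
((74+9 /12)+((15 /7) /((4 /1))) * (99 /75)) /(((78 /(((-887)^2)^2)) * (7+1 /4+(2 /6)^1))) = 3269586836344802 /41405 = 78965990492.57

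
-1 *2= -2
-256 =-256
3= 3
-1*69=-69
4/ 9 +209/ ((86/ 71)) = 133895/ 774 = 172.99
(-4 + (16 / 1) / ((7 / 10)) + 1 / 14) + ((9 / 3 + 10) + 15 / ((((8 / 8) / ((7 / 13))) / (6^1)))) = 14631 / 182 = 80.39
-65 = -65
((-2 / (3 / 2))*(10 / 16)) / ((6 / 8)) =-10 / 9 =-1.11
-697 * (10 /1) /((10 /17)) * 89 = -1054561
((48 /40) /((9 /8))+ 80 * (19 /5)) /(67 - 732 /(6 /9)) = -4576 /15465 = -0.30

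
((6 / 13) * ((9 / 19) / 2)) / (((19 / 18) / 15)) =7290 / 4693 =1.55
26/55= 0.47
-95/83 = -1.14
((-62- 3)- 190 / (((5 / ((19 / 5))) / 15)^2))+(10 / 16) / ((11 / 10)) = -5446503 / 220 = -24756.83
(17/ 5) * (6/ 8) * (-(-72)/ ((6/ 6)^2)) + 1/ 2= 1841/ 10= 184.10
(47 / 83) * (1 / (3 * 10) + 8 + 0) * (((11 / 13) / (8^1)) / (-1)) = -124597 / 258960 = -0.48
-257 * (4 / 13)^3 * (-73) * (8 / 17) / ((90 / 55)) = 52830976 / 336141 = 157.17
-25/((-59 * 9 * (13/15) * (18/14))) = 875/20709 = 0.04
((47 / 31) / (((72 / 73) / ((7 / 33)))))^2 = 576816289 / 5425206336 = 0.11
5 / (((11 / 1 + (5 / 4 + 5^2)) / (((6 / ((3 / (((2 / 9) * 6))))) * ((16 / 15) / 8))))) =64 / 1341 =0.05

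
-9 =-9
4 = 4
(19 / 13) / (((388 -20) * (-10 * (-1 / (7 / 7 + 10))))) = 209 / 47840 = 0.00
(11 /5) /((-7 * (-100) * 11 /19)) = 19 /3500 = 0.01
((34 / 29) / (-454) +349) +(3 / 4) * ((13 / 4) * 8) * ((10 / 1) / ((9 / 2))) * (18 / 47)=113114890 / 309401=365.59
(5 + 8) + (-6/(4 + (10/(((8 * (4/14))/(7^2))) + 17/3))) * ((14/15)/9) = 1048291/80655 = 13.00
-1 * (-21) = 21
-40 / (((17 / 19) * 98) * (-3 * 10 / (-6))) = -76 / 833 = -0.09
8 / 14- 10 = -66 / 7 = -9.43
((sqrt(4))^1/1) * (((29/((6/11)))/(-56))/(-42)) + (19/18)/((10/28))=11763/3920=3.00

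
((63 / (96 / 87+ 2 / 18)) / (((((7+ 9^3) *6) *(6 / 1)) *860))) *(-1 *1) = -1827 / 802593280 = -0.00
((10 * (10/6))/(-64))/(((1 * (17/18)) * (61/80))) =-375/1037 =-0.36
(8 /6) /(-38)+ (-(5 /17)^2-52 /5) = -866611 /82365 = -10.52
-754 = -754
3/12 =1/4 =0.25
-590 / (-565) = 118 / 113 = 1.04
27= 27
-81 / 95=-0.85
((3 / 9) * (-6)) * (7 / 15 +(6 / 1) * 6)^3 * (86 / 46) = -14075389778 / 77625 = -181325.47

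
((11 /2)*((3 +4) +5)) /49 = 66 /49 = 1.35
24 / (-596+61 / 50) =-400 / 9913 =-0.04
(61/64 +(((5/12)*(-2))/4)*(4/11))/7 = 1853/14784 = 0.13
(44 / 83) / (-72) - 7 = -7.01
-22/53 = -0.42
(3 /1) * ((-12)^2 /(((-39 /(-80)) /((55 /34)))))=316800 /221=1433.48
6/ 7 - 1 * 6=-36/ 7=-5.14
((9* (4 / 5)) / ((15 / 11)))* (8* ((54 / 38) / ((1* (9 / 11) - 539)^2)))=107811 / 520220000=0.00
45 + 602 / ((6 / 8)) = 2543 / 3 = 847.67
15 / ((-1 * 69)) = -5 / 23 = -0.22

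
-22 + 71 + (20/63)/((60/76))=9337/189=49.40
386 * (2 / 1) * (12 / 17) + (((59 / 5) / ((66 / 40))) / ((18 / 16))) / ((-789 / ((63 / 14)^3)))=26764644 / 49181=544.21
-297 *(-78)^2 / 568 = -451737 / 142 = -3181.25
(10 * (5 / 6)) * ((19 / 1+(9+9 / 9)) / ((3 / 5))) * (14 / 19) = 50750 / 171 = 296.78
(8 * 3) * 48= 1152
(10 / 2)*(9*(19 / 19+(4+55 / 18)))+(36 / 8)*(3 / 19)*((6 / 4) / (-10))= 275419 / 760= 362.39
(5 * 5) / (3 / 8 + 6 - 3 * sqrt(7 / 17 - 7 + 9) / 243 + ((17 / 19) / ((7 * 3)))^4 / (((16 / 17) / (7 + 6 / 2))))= 2447671530057996025 * sqrt(697) / 5479088162409150451272 + 21486696578028224719225 / 5479088162409150451272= 3.93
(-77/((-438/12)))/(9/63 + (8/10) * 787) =5390/1608993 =0.00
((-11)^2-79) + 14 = 56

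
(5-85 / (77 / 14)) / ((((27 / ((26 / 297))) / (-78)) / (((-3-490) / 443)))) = -38325820 / 13025529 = -2.94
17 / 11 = 1.55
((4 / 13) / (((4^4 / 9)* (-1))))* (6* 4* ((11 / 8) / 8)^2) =-0.01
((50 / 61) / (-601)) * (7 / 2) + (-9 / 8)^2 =2958341 / 2346304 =1.26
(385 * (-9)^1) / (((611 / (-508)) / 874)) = 1538432280 / 611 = 2517892.44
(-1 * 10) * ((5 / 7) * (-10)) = 500 / 7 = 71.43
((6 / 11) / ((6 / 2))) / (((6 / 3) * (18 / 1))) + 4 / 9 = 89 / 198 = 0.45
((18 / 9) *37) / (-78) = -37 / 39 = -0.95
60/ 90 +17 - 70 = -157/ 3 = -52.33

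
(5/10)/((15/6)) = 1/5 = 0.20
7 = 7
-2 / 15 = -0.13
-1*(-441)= 441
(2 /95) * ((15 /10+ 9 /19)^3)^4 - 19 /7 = 42710527141226370117067 /602871570914917197824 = 70.85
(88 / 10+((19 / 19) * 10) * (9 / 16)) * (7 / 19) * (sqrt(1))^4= 4039 / 760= 5.31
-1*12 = -12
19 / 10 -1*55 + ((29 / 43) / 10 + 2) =-10972 / 215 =-51.03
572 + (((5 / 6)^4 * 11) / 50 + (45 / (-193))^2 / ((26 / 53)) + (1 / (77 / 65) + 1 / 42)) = 55386336876235 / 96645957408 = 573.08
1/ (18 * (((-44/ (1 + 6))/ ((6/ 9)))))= -0.01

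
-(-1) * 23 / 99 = 23 / 99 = 0.23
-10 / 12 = -5 / 6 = -0.83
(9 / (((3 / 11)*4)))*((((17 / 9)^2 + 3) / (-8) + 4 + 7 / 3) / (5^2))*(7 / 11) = 6251 / 5400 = 1.16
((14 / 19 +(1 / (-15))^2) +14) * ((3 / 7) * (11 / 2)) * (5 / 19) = 693209 / 75810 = 9.14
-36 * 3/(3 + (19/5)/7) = -945/31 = -30.48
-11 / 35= -0.31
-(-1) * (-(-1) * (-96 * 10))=-960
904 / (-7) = -904 / 7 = -129.14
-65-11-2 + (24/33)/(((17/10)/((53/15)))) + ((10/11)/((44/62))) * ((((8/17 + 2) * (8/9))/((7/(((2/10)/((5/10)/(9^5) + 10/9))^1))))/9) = -61931115698/809764791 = -76.48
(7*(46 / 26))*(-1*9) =-1449 / 13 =-111.46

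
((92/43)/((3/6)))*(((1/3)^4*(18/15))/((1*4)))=92/5805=0.02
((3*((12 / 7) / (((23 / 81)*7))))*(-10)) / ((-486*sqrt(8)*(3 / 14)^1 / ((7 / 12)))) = 5*sqrt(2) / 138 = 0.05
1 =1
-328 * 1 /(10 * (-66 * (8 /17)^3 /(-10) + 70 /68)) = -1611464 /84367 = -19.10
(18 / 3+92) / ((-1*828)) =-49 / 414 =-0.12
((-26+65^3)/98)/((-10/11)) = -3082.23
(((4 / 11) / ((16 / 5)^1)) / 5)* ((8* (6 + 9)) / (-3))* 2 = -20 / 11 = -1.82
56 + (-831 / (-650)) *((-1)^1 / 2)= 71969 / 1300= 55.36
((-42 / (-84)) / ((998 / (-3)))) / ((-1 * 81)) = 1 / 53892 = 0.00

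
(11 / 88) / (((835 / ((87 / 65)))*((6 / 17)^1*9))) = 493 / 7815600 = 0.00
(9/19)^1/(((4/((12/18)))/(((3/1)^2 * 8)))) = 108/19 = 5.68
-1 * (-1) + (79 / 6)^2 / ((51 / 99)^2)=654.25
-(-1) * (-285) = -285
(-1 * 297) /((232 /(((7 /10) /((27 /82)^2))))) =-129437 /15660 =-8.27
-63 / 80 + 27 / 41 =-423 / 3280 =-0.13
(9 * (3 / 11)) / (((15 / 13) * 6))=39 / 110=0.35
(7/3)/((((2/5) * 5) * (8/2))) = 0.29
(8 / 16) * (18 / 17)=9 / 17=0.53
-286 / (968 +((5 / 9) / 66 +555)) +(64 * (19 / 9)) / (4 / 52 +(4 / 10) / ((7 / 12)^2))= 3497640098836 / 32478449967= 107.69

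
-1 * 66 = -66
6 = 6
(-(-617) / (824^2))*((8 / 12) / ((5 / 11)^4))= 0.01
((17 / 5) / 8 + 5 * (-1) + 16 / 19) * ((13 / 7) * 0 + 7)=-19859 / 760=-26.13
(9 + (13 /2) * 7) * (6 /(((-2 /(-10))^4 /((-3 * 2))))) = -1226250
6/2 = 3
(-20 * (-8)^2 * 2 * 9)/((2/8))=-92160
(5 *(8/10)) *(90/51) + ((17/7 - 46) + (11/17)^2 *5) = -69630/2023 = -34.42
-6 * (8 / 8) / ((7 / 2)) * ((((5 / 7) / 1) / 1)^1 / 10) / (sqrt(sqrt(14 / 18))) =-6 * sqrt(3) * 7^(3 / 4) / 343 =-0.13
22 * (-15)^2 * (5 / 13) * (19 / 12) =78375 / 26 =3014.42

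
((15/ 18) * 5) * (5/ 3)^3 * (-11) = -212.19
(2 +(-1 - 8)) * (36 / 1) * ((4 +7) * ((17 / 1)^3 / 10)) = -6809418 / 5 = -1361883.60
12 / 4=3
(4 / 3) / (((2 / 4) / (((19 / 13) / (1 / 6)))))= 304 / 13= 23.38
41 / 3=13.67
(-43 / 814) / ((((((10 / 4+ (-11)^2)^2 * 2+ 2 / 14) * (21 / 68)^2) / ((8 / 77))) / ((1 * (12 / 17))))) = -374272 / 281059590735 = -0.00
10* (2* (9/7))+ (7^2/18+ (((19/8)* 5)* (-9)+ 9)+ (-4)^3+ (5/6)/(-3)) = -67393/504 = -133.72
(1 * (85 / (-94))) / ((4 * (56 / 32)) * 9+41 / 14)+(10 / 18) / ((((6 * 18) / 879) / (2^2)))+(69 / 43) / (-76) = 207291785551 / 11483297748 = 18.05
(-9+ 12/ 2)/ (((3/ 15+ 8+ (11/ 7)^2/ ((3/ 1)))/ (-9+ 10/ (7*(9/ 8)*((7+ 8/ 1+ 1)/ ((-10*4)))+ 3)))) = 166845/ 6632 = 25.16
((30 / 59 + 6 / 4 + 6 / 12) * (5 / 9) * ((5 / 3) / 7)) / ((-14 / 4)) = -7400 / 78057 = -0.09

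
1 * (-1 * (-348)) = 348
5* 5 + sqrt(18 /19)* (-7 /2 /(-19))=21* sqrt(38) /722 + 25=25.18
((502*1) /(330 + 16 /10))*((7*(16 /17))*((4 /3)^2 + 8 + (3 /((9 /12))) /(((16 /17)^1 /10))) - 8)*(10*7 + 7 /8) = 508704210 /14093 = 36096.23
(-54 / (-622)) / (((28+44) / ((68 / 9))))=17 / 1866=0.01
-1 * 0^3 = 0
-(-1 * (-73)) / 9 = -73 / 9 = -8.11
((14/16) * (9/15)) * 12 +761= 7673/10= 767.30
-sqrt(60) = -2 * sqrt(15) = -7.75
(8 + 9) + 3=20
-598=-598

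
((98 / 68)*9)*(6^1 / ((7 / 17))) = 189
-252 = -252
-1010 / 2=-505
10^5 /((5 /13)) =260000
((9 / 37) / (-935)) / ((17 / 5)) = -9 / 117623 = -0.00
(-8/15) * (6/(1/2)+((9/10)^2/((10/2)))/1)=-4054/625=-6.49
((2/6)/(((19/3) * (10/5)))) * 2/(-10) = -1/190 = -0.01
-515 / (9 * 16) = -515 / 144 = -3.58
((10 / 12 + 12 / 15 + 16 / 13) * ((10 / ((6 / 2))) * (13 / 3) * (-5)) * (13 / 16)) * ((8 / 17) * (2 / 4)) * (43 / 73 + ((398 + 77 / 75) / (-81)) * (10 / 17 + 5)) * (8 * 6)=2359406001056 / 46139139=51136.76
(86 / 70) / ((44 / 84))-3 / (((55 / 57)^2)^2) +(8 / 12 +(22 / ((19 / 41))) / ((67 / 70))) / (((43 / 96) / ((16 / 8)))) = 111864322368908 / 500896061875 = 223.33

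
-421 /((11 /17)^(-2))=-50941 /289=-176.27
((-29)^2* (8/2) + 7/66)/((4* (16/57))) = 4218589/1408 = 2996.16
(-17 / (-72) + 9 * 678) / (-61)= -439361 / 4392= -100.04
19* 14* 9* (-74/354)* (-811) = 23945586/59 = 405857.39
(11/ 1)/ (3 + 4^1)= 11/ 7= 1.57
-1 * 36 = -36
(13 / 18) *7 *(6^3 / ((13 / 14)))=1176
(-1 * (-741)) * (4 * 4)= 11856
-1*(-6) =6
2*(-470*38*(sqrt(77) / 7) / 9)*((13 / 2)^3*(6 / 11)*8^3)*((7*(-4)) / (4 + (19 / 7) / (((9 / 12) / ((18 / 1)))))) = 70315248640*sqrt(77) / 3993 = 154523867.44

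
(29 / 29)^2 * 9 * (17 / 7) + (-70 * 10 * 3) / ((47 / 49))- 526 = -886163 / 329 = -2693.50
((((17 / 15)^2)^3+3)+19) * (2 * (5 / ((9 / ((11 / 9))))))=6044089018 / 184528125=32.75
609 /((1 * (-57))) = -203 /19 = -10.68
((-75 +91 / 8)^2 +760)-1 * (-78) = 4886.14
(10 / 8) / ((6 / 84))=35 / 2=17.50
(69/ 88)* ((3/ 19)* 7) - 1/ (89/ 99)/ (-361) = 2458971/ 2827352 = 0.87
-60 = -60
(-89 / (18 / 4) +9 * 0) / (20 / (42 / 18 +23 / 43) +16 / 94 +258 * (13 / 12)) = -619084 / 8972505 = -0.07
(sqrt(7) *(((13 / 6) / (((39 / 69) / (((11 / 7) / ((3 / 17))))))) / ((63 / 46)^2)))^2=20706668009764 / 8931928887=2318.28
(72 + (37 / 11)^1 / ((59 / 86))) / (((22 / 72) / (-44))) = -7187040 / 649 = -11074.02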